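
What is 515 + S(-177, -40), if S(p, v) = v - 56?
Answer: 419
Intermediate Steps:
S(p, v) = -56 + v
515 + S(-177, -40) = 515 + (-56 - 40) = 515 - 96 = 419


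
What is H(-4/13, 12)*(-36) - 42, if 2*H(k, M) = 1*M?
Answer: -258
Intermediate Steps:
H(k, M) = M/2 (H(k, M) = (1*M)/2 = M/2)
H(-4/13, 12)*(-36) - 42 = ((½)*12)*(-36) - 42 = 6*(-36) - 42 = -216 - 42 = -258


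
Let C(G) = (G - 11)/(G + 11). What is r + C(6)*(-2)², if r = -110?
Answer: -1890/17 ≈ -111.18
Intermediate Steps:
C(G) = (-11 + G)/(11 + G)
r + C(6)*(-2)² = -110 + ((-11 + 6)/(11 + 6))*(-2)² = -110 + (-5/17)*4 = -110 + ((1/17)*(-5))*4 = -110 - 5/17*4 = -110 - 20/17 = -1890/17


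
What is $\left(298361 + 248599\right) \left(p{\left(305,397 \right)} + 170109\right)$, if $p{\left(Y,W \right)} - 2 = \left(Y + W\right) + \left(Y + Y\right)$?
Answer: $93761524080$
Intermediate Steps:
$p{\left(Y,W \right)} = 2 + W + 3 Y$ ($p{\left(Y,W \right)} = 2 + \left(\left(Y + W\right) + \left(Y + Y\right)\right) = 2 + \left(\left(W + Y\right) + 2 Y\right) = 2 + \left(W + 3 Y\right) = 2 + W + 3 Y$)
$\left(298361 + 248599\right) \left(p{\left(305,397 \right)} + 170109\right) = \left(298361 + 248599\right) \left(\left(2 + 397 + 3 \cdot 305\right) + 170109\right) = 546960 \left(\left(2 + 397 + 915\right) + 170109\right) = 546960 \left(1314 + 170109\right) = 546960 \cdot 171423 = 93761524080$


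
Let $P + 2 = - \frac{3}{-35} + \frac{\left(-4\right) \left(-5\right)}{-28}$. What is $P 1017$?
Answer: $- \frac{93564}{35} \approx -2673.3$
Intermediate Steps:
$P = - \frac{92}{35}$ ($P = -2 + \left(- \frac{3}{-35} + \frac{\left(-4\right) \left(-5\right)}{-28}\right) = -2 + \left(\left(-3\right) \left(- \frac{1}{35}\right) + 20 \left(- \frac{1}{28}\right)\right) = -2 + \left(\frac{3}{35} - \frac{5}{7}\right) = -2 - \frac{22}{35} = - \frac{92}{35} \approx -2.6286$)
$P 1017 = \left(- \frac{92}{35}\right) 1017 = - \frac{93564}{35}$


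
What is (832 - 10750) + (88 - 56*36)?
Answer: -11846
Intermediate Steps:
(832 - 10750) + (88 - 56*36) = -9918 + (88 - 2016) = -9918 - 1928 = -11846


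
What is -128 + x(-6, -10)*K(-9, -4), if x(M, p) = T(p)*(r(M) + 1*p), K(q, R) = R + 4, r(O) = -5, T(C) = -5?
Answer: -128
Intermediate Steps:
K(q, R) = 4 + R
x(M, p) = 25 - 5*p (x(M, p) = -5*(-5 + 1*p) = -5*(-5 + p) = 25 - 5*p)
-128 + x(-6, -10)*K(-9, -4) = -128 + (25 - 5*(-10))*(4 - 4) = -128 + (25 + 50)*0 = -128 + 75*0 = -128 + 0 = -128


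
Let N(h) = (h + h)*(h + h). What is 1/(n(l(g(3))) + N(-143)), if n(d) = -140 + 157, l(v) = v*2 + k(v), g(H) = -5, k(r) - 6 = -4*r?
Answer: 1/81813 ≈ 1.2223e-5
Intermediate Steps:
k(r) = 6 - 4*r
N(h) = 4*h² (N(h) = (2*h)*(2*h) = 4*h²)
l(v) = 6 - 2*v (l(v) = v*2 + (6 - 4*v) = 2*v + (6 - 4*v) = 6 - 2*v)
n(d) = 17
1/(n(l(g(3))) + N(-143)) = 1/(17 + 4*(-143)²) = 1/(17 + 4*20449) = 1/(17 + 81796) = 1/81813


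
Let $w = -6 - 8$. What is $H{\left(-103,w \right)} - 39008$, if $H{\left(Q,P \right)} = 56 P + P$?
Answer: $-39806$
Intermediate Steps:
$w = -14$ ($w = -6 - 8 = -14$)
$H{\left(Q,P \right)} = 57 P$
$H{\left(-103,w \right)} - 39008 = 57 \left(-14\right) - 39008 = -798 - 39008 = -39806$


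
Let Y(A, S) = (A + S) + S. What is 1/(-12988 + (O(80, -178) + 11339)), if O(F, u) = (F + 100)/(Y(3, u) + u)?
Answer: -59/97311 ≈ -0.00060630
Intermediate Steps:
Y(A, S) = A + 2*S
O(F, u) = (100 + F)/(3 + 3*u) (O(F, u) = (F + 100)/((3 + 2*u) + u) = (100 + F)/(3 + 3*u))
1/(-12988 + (O(80, -178) + 11339)) = 1/(-12988 + ((100 + 80)/(3*(1 - 178)) + 11339)) = 1/(-12988 + ((⅓)*180/(-177) + 11339)) = 1/(-12988 + ((⅓)*(-1/177)*180 + 11339)) = 1/(-12988 + (-20/59 + 11339)) = 1/(-12988 + 668981/59) = 1/(-97311/59) = -59/97311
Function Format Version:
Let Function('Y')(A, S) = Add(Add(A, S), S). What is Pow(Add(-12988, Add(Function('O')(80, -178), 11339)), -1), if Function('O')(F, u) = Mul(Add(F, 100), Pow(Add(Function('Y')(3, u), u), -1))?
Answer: Rational(-59, 97311) ≈ -0.00060630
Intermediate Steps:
Function('Y')(A, S) = Add(A, Mul(2, S))
Function('O')(F, u) = Mul(Pow(Add(3, Mul(3, u)), -1), Add(100, F)) (Function('O')(F, u) = Mul(Add(F, 100), Pow(Add(Add(3, Mul(2, u)), u), -1)) = Mul(Add(100, F), Pow(Add(3, Mul(3, u)), -1)) = Mul(Pow(Add(3, Mul(3, u)), -1), Add(100, F)))
Pow(Add(-12988, Add(Function('O')(80, -178), 11339)), -1) = Pow(Add(-12988, Add(Mul(Rational(1, 3), Pow(Add(1, -178), -1), Add(100, 80)), 11339)), -1) = Pow(Add(-12988, Add(Mul(Rational(1, 3), Pow(-177, -1), 180), 11339)), -1) = Pow(Add(-12988, Add(Mul(Rational(1, 3), Rational(-1, 177), 180), 11339)), -1) = Pow(Add(-12988, Add(Rational(-20, 59), 11339)), -1) = Pow(Add(-12988, Rational(668981, 59)), -1) = Pow(Rational(-97311, 59), -1) = Rational(-59, 97311)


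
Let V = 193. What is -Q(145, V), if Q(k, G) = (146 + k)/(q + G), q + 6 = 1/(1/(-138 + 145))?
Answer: -3/2 ≈ -1.5000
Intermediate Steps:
q = 1 (q = -6 + 1/(1/(-138 + 145)) = -6 + 1/(1/7) = -6 + 7 = 1)
Q(k, G) = (146 + k)/(1 + G)
-Q(145, V) = -(146 + 145)/(1 + 193) = -291/194 = -1*3/2 = -3/2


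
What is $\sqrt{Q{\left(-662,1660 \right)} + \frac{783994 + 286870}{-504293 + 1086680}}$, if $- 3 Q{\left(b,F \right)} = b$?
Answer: $\frac{\sqrt{8385354399266}}{194129} \approx 14.917$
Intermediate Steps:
$Q{\left(b,F \right)} = - \frac{b}{3}$
$\sqrt{Q{\left(-662,1660 \right)} + \frac{783994 + 286870}{-504293 + 1086680}} = \sqrt{\left(- \frac{1}{3}\right) \left(-662\right) + \frac{783994 + 286870}{-504293 + 1086680}} = \sqrt{\frac{662}{3} + \frac{1070864}{582387}} = \sqrt{\frac{43194754}{194129}} = \frac{\sqrt{8385354399266}}{194129}$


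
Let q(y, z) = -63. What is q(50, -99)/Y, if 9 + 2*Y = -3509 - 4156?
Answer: 21/1279 ≈ 0.016419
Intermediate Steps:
Y = -3837 (Y = -9/2 + (-3509 - 4156)/2 = -9/2 + (1/2)*(-7665) = -9/2 - 7665/2 = -3837)
q(50, -99)/Y = -63/(-3837) = -63*(-1/3837) = 21/1279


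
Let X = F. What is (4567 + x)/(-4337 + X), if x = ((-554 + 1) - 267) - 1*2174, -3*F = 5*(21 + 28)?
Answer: -4719/13256 ≈ -0.35599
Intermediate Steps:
F = -245/3 (F = -5*(21 + 28)/3 = -5*49/3 = -⅓*245 = -245/3 ≈ -81.667)
X = -245/3 ≈ -81.667
x = -2994 (x = (-553 - 267) - 2174 = -820 - 2174 = -2994)
(4567 + x)/(-4337 + X) = (4567 - 2994)/(-4337 - 245/3) = 1573/(-13256/3) = 1573*(-3/13256) = -4719/13256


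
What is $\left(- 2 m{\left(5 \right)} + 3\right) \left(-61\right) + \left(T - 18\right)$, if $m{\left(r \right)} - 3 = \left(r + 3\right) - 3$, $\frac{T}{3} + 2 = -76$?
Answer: $541$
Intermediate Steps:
$T = -234$ ($T = -6 + 3 \left(-76\right) = -6 - 228 = -234$)
$m{\left(r \right)} = 3 + r$ ($m{\left(r \right)} = 3 + \left(\left(r + 3\right) - 3\right) = 3 + \left(\left(3 + r\right) - 3\right) = 3 + r$)
$\left(- 2 m{\left(5 \right)} + 3\right) \left(-61\right) + \left(T - 18\right) = \left(- 2 \left(3 + 5\right) + 3\right) \left(-61\right) - 252 = \left(\left(-2\right) 8 + 3\right) \left(-61\right) - 252 = \left(-16 + 3\right) \left(-61\right) - 252 = \left(-13\right) \left(-61\right) - 252 = 793 - 252 = 541$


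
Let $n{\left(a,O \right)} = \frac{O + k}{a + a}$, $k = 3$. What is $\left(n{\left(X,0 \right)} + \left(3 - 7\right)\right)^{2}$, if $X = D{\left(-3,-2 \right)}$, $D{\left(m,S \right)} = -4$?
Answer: $\frac{1225}{64} \approx 19.141$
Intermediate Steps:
$X = -4$
$n{\left(a,O \right)} = \frac{3 + O}{2 a}$ ($n{\left(a,O \right)} = \frac{O + 3}{a + a} = \frac{3 + O}{2 a}$)
$\left(n{\left(X,0 \right)} + \left(3 - 7\right)\right)^{2} = \left(\frac{3 + 0}{2 \left(-4\right)} + \left(3 - 7\right)\right)^{2} = \left(\frac{1}{2} \left(- \frac{1}{4}\right) 3 + \left(3 - 7\right)\right)^{2} = \left(- \frac{3}{8} - 4\right)^{2} = \left(- \frac{35}{8}\right)^{2} = \frac{1225}{64}$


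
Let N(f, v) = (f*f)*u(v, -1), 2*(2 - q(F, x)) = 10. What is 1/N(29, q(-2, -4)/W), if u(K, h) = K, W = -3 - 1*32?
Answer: 35/2523 ≈ 0.013872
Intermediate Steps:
q(F, x) = -3 (q(F, x) = 2 - 1/2*10 = 2 - 5 = -3)
W = -35 (W = -3 - 32 = -35)
N(f, v) = v*f**2 (N(f, v) = (f*f)*v = f**2*v = v*f**2)
1/N(29, q(-2, -4)/W) = 1/(-3/(-35)*29**2) = 1/(-3*(-1/35)*841) = 1/((3/35)*841) = 1/(2523/35) = 35/2523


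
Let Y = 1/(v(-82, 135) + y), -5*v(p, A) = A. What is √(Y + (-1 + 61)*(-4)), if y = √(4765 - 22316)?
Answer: √((-6481 + 240*I*√17551)/(27 - I*√17551)) ≈ 0.0002 - 15.492*I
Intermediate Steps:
v(p, A) = -A/5
y = I*√17551 (y = √(-17551) = I*√17551 ≈ 132.48*I)
Y = 1/(-27 + I*√17551) (Y = 1/(-⅕*135 + I*√17551) = 1/(-27 + I*√17551) ≈ -0.001477 - 0.0072473*I)
√(Y + (-1 + 61)*(-4)) = √((-27/18280 - I*√17551/18280) + (-1 + 61)*(-4)) = √((-27/18280 - I*√17551/18280) + 60*(-4)) = √((-27/18280 - I*√17551/18280) - 240) = √(-4387227/18280 - I*√17551/18280)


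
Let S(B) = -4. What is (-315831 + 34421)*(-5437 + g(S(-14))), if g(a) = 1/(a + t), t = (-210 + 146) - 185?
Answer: 387096902420/253 ≈ 1.5300e+9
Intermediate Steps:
t = -249 (t = -64 - 185 = -249)
g(a) = 1/(-249 + a) (g(a) = 1/(a - 249) = 1/(-249 + a))
(-315831 + 34421)*(-5437 + g(S(-14))) = (-315831 + 34421)*(-5437 + 1/(-249 - 4)) = -281410*(-5437 + 1/(-253)) = -281410*(-5437 - 1/253) = -281410*(-1375562/253) = 387096902420/253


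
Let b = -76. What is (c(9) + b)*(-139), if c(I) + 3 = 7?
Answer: 10008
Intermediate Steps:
c(I) = 4 (c(I) = -3 + 7 = 4)
(c(9) + b)*(-139) = (4 - 76)*(-139) = -72*(-139) = 10008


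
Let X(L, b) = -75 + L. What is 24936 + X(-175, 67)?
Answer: 24686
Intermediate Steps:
24936 + X(-175, 67) = 24936 + (-75 - 175) = 24936 - 250 = 24686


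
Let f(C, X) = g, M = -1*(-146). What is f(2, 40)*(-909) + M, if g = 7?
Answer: -6217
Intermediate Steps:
M = 146
f(C, X) = 7
f(2, 40)*(-909) + M = 7*(-909) + 146 = -6363 + 146 = -6217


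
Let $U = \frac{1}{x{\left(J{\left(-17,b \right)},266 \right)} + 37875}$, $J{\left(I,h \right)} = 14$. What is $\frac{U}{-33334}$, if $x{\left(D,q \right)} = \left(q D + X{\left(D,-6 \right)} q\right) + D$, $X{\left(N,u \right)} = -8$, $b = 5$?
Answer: $- \frac{1}{1316192990} \approx -7.5977 \cdot 10^{-10}$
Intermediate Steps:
$x{\left(D,q \right)} = D - 8 q + D q$ ($x{\left(D,q \right)} = \left(q D - 8 q\right) + D = \left(D q - 8 q\right) + D = \left(- 8 q + D q\right) + D = D - 8 q + D q$)
$U = \frac{1}{39485}$ ($U = \frac{1}{\left(14 - 2128 + 14 \cdot 266\right) + 37875} = \frac{1}{\left(14 - 2128 + 3724\right) + 37875} = \frac{1}{1610 + 37875} = \frac{1}{39485} \approx 2.5326 \cdot 10^{-5}$)
$\frac{U}{-33334} = \frac{1}{39485 \left(-33334\right)} = \frac{1}{39485} \left(- \frac{1}{33334}\right) = - \frac{1}{1316192990}$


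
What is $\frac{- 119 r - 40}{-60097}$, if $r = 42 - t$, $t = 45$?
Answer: $- \frac{317}{60097} \approx -0.0052748$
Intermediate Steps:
$r = -3$ ($r = 42 - 45 = -3$)
$\frac{- 119 r - 40}{-60097} = \frac{\left(-119\right) \left(-3\right) - 40}{-60097} = \left(357 - 40\right) \left(- \frac{1}{60097}\right) = 317 \left(- \frac{1}{60097}\right) = - \frac{317}{60097}$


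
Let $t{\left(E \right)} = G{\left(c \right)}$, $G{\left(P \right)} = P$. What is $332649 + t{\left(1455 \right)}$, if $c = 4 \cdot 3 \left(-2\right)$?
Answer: $332625$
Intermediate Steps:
$c = -24$ ($c = 12 \left(-2\right) = -24$)
$t{\left(E \right)} = -24$
$332649 + t{\left(1455 \right)} = 332649 - 24 = 332625$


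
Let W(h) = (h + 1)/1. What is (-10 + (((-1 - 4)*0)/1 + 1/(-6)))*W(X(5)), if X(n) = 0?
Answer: -61/6 ≈ -10.167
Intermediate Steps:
W(h) = 1 + h (W(h) = 1*(1 + h) = 1 + h)
(-10 + (((-1 - 4)*0)/1 + 1/(-6)))*W(X(5)) = (-10 + (((-1 - 4)*0)/1 + 1/(-6)))*(1 + 0) = (-10 + (-5*0*1 + 1*(-⅙)))*1 = (-10 + (0*1 - ⅙))*1 = (-10 + (0 - ⅙))*1 = (-10 - ⅙)*1 = -61/6*1 = -61/6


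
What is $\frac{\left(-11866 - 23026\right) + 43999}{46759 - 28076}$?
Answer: $\frac{1301}{2669} \approx 0.48745$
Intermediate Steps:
$\frac{\left(-11866 - 23026\right) + 43999}{46759 - 28076} = \frac{\left(-11866 - 23026\right) + 43999}{18683} = \left(-34892 + 43999\right) \frac{1}{18683} = 9107 \cdot \frac{1}{18683} = \frac{1301}{2669}$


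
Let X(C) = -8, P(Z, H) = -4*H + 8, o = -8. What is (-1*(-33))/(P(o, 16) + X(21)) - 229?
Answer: -14689/64 ≈ -229.52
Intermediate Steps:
P(Z, H) = 8 - 4*H
(-1*(-33))/(P(o, 16) + X(21)) - 229 = (-1*(-33))/((8 - 4*16) - 8) - 229 = 33/((8 - 64) - 8) - 229 = 33/(-56 - 8) - 229 = 33/(-64) - 229 = -1/64*33 - 229 = -33/64 - 229 = -14689/64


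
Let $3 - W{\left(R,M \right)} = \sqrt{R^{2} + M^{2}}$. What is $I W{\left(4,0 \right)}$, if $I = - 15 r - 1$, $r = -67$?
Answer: $-1004$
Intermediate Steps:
$W{\left(R,M \right)} = 3 - \sqrt{M^{2} + R^{2}}$ ($W{\left(R,M \right)} = 3 - \sqrt{R^{2} + M^{2}} = 3 - \sqrt{M^{2} + R^{2}}$)
$I = 1004$ ($I = \left(-15\right) \left(-67\right) - 1 = 1005 - 1 = 1004$)
$I W{\left(4,0 \right)} = 1004 \left(3 - \sqrt{0^{2} + 4^{2}}\right) = 1004 \left(3 - \sqrt{0 + 16}\right) = 1004 \left(3 - \sqrt{16}\right) = 1004 \left(3 - 4\right) = 1004 \left(-1\right) = -1004$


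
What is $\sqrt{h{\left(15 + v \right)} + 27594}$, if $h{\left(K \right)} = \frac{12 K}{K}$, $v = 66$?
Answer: $\sqrt{27606} \approx 166.15$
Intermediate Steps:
$h{\left(K \right)} = 12$
$\sqrt{h{\left(15 + v \right)} + 27594} = \sqrt{12 + 27594} = \sqrt{27606}$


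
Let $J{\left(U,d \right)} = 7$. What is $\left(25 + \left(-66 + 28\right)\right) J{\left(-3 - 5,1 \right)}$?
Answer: $-91$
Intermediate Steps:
$\left(25 + \left(-66 + 28\right)\right) J{\left(-3 - 5,1 \right)} = \left(25 + \left(-66 + 28\right)\right) 7 = \left(25 - 38\right) 7 = \left(-13\right) 7 = -91$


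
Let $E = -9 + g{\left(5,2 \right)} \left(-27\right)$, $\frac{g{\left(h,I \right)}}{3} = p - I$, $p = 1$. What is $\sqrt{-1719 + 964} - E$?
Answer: $-72 + i \sqrt{755} \approx -72.0 + 27.477 i$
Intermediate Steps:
$g{\left(h,I \right)} = 3 - 3 I$ ($g{\left(h,I \right)} = 3 \left(1 - I\right) = 3 - 3 I$)
$E = 72$ ($E = -9 + \left(3 - 6\right) \left(-27\right) = -9 - -81 = -9 + 81 = 72$)
$\sqrt{-1719 + 964} - E = \sqrt{-1719 + 964} - 72 = \sqrt{-755} - 72 = i \sqrt{755} - 72 = -72 + i \sqrt{755}$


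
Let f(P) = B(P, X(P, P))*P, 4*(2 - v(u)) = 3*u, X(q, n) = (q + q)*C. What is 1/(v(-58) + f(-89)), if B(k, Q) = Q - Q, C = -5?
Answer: 2/91 ≈ 0.021978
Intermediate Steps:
X(q, n) = -10*q (X(q, n) = (q + q)*(-5) = (2*q)*(-5) = -10*q)
v(u) = 2 - 3*u/4
B(k, Q) = 0
f(P) = 0 (f(P) = 0*P = 0)
1/(v(-58) + f(-89)) = 1/((2 - ¾*(-58)) + 0) = 1/((2 + 87/2) + 0) = 1/(91/2 + 0) = 1/(91/2) = 2/91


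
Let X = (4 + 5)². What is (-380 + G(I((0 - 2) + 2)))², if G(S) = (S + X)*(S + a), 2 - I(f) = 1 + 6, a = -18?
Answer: 4528384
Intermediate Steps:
I(f) = -5 (I(f) = 2 - (1 + 6) = 2 - 1*7 = 2 - 7 = -5)
X = 81 (X = 9² = 81)
G(S) = (-18 + S)*(81 + S) (G(S) = (S + 81)*(S - 18) = (81 + S)*(-18 + S) = (-18 + S)*(81 + S))
(-380 + G(I((0 - 2) + 2)))² = (-380 + (-1458 + (-5)² + 63*(-5)))² = (-380 + (-1458 + 25 - 315))² = (-380 - 1748)² = (-2128)² = 4528384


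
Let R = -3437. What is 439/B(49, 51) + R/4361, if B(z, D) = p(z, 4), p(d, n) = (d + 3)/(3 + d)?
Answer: 273006/623 ≈ 438.21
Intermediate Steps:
p(d, n) = 1 (p(d, n) = (3 + d)/(3 + d) = 1)
B(z, D) = 1
439/B(49, 51) + R/4361 = 439/1 - 3437/4361 = 439*1 - 3437*1/4361 = 439 - 491/623 = 273006/623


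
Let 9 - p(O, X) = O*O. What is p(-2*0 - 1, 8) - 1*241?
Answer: -233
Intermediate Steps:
p(O, X) = 9 - O**2 (p(O, X) = 9 - O*O = 9 - O**2)
p(-2*0 - 1, 8) - 1*241 = (9 - (-2*0 - 1)**2) - 1*241 = (9 - (0 - 1)**2) - 241 = (9 - 1*(-1)**2) - 241 = (9 - 1*1) - 241 = (9 - 1) - 241 = 8 - 241 = -233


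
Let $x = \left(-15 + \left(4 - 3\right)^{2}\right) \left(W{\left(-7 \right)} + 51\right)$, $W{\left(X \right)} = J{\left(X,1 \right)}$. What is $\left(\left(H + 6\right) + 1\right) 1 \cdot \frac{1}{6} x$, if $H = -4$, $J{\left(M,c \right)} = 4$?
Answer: $-385$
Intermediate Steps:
$W{\left(X \right)} = 4$
$x = -770$ ($x = \left(-15 + \left(4 - 3\right)^{2}\right) \left(4 + 51\right) = \left(-15 + 1^{2}\right) 55 = \left(-15 + 1\right) 55 = \left(-14\right) 55 = -770$)
$\left(\left(H + 6\right) + 1\right) 1 \cdot \frac{1}{6} x = \left(\left(-4 + 6\right) + 1\right) 1 \cdot \frac{1}{6} \left(-770\right) = \left(2 + 1\right) 1 \cdot \frac{1}{6} \left(-770\right) = 3 \cdot \frac{1}{6} \left(-770\right) = \frac{1}{2} \left(-770\right) = -385$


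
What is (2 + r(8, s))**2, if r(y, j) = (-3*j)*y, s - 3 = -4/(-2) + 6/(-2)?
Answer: 2116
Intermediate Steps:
s = 2 (s = 3 + (-4/(-2) + 6/(-2)) = 3 + (-4*(-1/2) + 6*(-1/2)) = 3 + (2 - 3) = 3 - 1 = 2)
r(y, j) = -3*j*y
(2 + r(8, s))**2 = (2 - 3*2*8)**2 = (2 - 48)**2 = (-46)**2 = 2116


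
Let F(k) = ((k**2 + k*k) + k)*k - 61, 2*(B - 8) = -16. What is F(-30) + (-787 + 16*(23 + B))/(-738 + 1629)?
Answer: -47366870/891 ≈ -53162.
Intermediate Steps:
B = 0 (B = 8 + (1/2)*(-16) = 8 - 8 = 0)
F(k) = -61 + k*(k + 2*k**2) (F(k) = ((k**2 + k**2) + k)*k - 61 = (2*k**2 + k)*k - 61 = (k + 2*k**2)*k - 61 = k*(k + 2*k**2) - 61 = -61 + k*(k + 2*k**2))
F(-30) + (-787 + 16*(23 + B))/(-738 + 1629) = (-61 + (-30)**2 + 2*(-30)**3) + (-787 + 16*(23 + 0))/(-738 + 1629) = (-61 + 900 + 2*(-27000)) + (-787 + 16*23)/891 = (-61 + 900 - 54000) + (-787 + 368)*(1/891) = -53161 - 419*1/891 = -53161 - 419/891 = -47366870/891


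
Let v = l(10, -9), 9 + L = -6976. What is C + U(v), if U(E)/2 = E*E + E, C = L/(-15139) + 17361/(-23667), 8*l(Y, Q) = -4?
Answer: -184441027/238863142 ≈ -0.77216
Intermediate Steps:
L = -6985 (L = -9 - 6976 = -6985)
l(Y, Q) = -1/2 (l(Y, Q) = (1/8)*(-4) = -1/2)
C = -32504728/119431571 (C = -6985/(-15139) + 17361/(-23667) = -6985*(-1/15139) + 17361*(-1/23667) = 6985/15139 - 5787/7889 = -32504728/119431571 ≈ -0.27216)
v = -1/2 ≈ -0.50000
U(E) = 2*E + 2*E**2 (U(E) = 2*(E*E + E) = 2*(E**2 + E) = 2*(E + E**2) = 2*E + 2*E**2)
C + U(v) = -32504728/119431571 + 2*(-1/2)*(1 - 1/2) = -32504728/119431571 + 2*(-1/2)*(1/2) = -32504728/119431571 - 1/2 = -184441027/238863142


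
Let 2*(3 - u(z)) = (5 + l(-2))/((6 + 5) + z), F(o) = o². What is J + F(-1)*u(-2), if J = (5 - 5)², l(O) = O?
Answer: 17/6 ≈ 2.8333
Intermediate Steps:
J = 0 (J = 0² = 0)
u(z) = 3 - 3/(2*(11 + z)) (u(z) = 3 - (5 - 2)/(2*((6 + 5) + z)) = 3 - 3/(2*(11 + z)))
J + F(-1)*u(-2) = 0 + (-1)²*(3*(21 + 2*(-2))/(2*(11 - 2))) = 0 + 1*((3/2)*(21 - 4)/9) = 0 + 1*((3/2)*(⅑)*17) = 0 + 1*(17/6) = 0 + 17/6 = 17/6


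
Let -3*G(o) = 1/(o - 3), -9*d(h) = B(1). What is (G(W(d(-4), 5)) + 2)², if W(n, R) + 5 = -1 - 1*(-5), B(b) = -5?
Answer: 625/144 ≈ 4.3403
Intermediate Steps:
d(h) = 5/9 (d(h) = -⅑*(-5) = 5/9)
W(n, R) = -1 (W(n, R) = -5 + (-1 - 1*(-5)) = -5 + (-1 + 5) = -5 + 4 = -1)
G(o) = -1/(3*(-3 + o)) (G(o) = -1/(3*(o - 3)) = -1/(3*(-3 + o)))
(G(W(d(-4), 5)) + 2)² = (-1/(-9 + 3*(-1)) + 2)² = (-1/(-9 - 3) + 2)² = (-1/(-12) + 2)² = (-1*(-1/12) + 2)² = (1/12 + 2)² = (25/12)² = 625/144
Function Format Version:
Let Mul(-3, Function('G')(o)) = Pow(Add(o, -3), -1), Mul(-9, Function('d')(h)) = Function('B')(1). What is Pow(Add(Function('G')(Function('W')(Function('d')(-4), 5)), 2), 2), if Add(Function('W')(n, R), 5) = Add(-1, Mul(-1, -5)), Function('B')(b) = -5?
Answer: Rational(625, 144) ≈ 4.3403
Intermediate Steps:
Function('d')(h) = Rational(5, 9) (Function('d')(h) = Mul(Rational(-1, 9), -5) = Rational(5, 9))
Function('W')(n, R) = -1 (Function('W')(n, R) = Add(-5, Add(-1, Mul(-1, -5))) = Add(-5, Add(-1, 5)) = Add(-5, 4) = -1)
Function('G')(o) = Mul(Rational(-1, 3), Pow(Add(-3, o), -1)) (Function('G')(o) = Mul(Rational(-1, 3), Pow(Add(o, -3), -1)) = Mul(Rational(-1, 3), Pow(Add(-3, o), -1)))
Pow(Add(Function('G')(Function('W')(Function('d')(-4), 5)), 2), 2) = Pow(Add(Mul(-1, Pow(Add(-9, Mul(3, -1)), -1)), 2), 2) = Pow(Add(Mul(-1, Pow(Add(-9, -3), -1)), 2), 2) = Pow(Add(Mul(-1, Pow(-12, -1)), 2), 2) = Pow(Add(Mul(-1, Rational(-1, 12)), 2), 2) = Pow(Add(Rational(1, 12), 2), 2) = Pow(Rational(25, 12), 2) = Rational(625, 144)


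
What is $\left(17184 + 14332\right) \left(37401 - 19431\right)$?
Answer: $566342520$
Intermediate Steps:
$\left(17184 + 14332\right) \left(37401 - 19431\right) = 31516 \left(37401 - 19431\right) = 31516 \cdot 17970 = 566342520$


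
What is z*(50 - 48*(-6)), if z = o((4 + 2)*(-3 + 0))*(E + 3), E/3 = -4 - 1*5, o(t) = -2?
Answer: 16224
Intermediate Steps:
E = -27 (E = 3*(-4 - 1*5) = 3*(-4 - 5) = 3*(-9) = -27)
z = 48 (z = -2*(-27 + 3) = -2*(-24) = 48)
z*(50 - 48*(-6)) = 48*(50 - 48*(-6)) = 48*(50 + 288) = 48*338 = 16224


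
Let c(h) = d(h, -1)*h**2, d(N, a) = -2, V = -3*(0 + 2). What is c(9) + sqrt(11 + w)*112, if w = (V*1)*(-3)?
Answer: -162 + 112*sqrt(29) ≈ 441.14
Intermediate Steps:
V = -6 (V = -3*2 = -6)
w = 18 (w = -6*1*(-3) = -6*(-3) = 18)
c(h) = -2*h**2
c(9) + sqrt(11 + w)*112 = -2*9**2 + sqrt(11 + 18)*112 = -2*81 + sqrt(29)*112 = -162 + 112*sqrt(29)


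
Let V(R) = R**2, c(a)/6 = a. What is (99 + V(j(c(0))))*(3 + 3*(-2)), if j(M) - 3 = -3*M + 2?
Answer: -372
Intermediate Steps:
c(a) = 6*a
j(M) = 5 - 3*M (j(M) = 3 + (-3*M + 2) = 3 + (2 - 3*M) = 5 - 3*M)
(99 + V(j(c(0))))*(3 + 3*(-2)) = (99 + (5 - 18*0)**2)*(3 + 3*(-2)) = (99 + (5 - 3*0)**2)*(3 - 6) = (99 + (5 + 0)**2)*(-3) = (99 + 5**2)*(-3) = (99 + 25)*(-3) = 124*(-3) = -372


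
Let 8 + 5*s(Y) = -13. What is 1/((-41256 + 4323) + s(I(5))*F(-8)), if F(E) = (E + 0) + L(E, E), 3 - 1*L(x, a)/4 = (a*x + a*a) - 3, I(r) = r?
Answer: -5/174249 ≈ -2.8695e-5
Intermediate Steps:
L(x, a) = 24 - 4*a**2 - 4*a*x (L(x, a) = 12 - 4*((a*x + a*a) - 3) = 12 - 4*((a*x + a**2) - 3) = 12 - 4*((a**2 + a*x) - 3) = 12 - 4*(-3 + a**2 + a*x) = 12 + (12 - 4*a**2 - 4*a*x) = 24 - 4*a**2 - 4*a*x)
F(E) = 24 + E - 8*E**2 (F(E) = (E + 0) + (24 - 4*E**2 - 4*E*E) = E + (24 - 4*E**2 - 4*E**2) = E + (24 - 8*E**2) = 24 + E - 8*E**2)
s(Y) = -21/5 (s(Y) = -8/5 + (1/5)*(-13) = -8/5 - 13/5 = -21/5)
1/((-41256 + 4323) + s(I(5))*F(-8)) = 1/((-41256 + 4323) - 21*(24 - 8 - 8*(-8)**2)/5) = 1/(-36933 - 21*(24 - 8 - 8*64)/5) = 1/(-36933 - 21*(24 - 8 - 512)/5) = 1/(-36933 - 21/5*(-496)) = 1/(-36933 + 10416/5) = 1/(-174249/5) = -5/174249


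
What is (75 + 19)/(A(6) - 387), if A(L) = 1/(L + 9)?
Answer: -705/2902 ≈ -0.24294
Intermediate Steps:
A(L) = 1/(9 + L)
(75 + 19)/(A(6) - 387) = (75 + 19)/(1/(9 + 6) - 387) = 94/(1/15 - 387) = 94/(-5804/15) = 94*(-15/5804) = -705/2902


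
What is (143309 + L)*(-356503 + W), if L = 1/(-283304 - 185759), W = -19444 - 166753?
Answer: -36480809275198200/469063 ≈ -7.7774e+10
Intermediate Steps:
W = -186197
L = -1/469063 (L = 1/(-469063) = -1/469063 ≈ -2.1319e-6)
(143309 + L)*(-356503 + W) = (143309 - 1/469063)*(-356503 - 186197) = (67220949466/469063)*(-542700) = -36480809275198200/469063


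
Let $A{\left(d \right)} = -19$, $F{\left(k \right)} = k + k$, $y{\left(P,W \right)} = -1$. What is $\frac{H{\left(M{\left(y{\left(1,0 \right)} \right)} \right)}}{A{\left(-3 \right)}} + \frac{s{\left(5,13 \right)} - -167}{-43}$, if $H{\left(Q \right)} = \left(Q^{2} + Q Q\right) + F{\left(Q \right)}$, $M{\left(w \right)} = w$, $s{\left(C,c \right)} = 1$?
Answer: $- \frac{168}{43} \approx -3.907$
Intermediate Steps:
$F{\left(k \right)} = 2 k$
$H{\left(Q \right)} = 2 Q + 2 Q^{2}$ ($H{\left(Q \right)} = \left(Q^{2} + Q Q\right) + 2 Q = \left(Q^{2} + Q^{2}\right) + 2 Q = 2 Q^{2} + 2 Q = 2 Q + 2 Q^{2}$)
$\frac{H{\left(M{\left(y{\left(1,0 \right)} \right)} \right)}}{A{\left(-3 \right)}} + \frac{s{\left(5,13 \right)} - -167}{-43} = \frac{2 \left(-1\right) \left(1 - 1\right)}{-19} + \frac{1 - -167}{-43} = 2 \left(-1\right) 0 \left(- \frac{1}{19}\right) + \left(1 + 167\right) \left(- \frac{1}{43}\right) = 0 \left(- \frac{1}{19}\right) + 168 \left(- \frac{1}{43}\right) = 0 - \frac{168}{43} = - \frac{168}{43}$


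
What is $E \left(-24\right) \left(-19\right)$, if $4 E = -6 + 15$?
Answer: $1026$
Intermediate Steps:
$E = \frac{9}{4}$ ($E = \frac{-6 + 15}{4} = \frac{1}{4} \cdot 9 = \frac{9}{4} \approx 2.25$)
$E \left(-24\right) \left(-19\right) = \frac{9}{4} \left(-24\right) \left(-19\right) = \left(-54\right) \left(-19\right) = 1026$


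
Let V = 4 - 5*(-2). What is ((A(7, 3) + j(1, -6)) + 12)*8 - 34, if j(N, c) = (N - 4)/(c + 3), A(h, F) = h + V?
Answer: 238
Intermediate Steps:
V = 14 (V = 4 + 10 = 14)
A(h, F) = 14 + h (A(h, F) = h + 14 = 14 + h)
j(N, c) = (-4 + N)/(3 + c)
((A(7, 3) + j(1, -6)) + 12)*8 - 34 = (((14 + 7) + (-4 + 1)/(3 - 6)) + 12)*8 - 34 = ((21 - 3/(-3)) + 12)*8 - 34 = ((21 - ⅓*(-3)) + 12)*8 - 34 = ((21 + 1) + 12)*8 - 34 = (22 + 12)*8 - 34 = 34*8 - 34 = 272 - 34 = 238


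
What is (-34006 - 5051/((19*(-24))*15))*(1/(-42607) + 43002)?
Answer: -426159164244899657/291431880 ≈ -1.4623e+9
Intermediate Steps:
(-34006 - 5051/((19*(-24))*15))*(1/(-42607) + 43002) = (-34006 - 5051/((-456*15)))*(-1/42607 + 43002) = (-34006 - 5051/(-6840))*(1832186213/42607) = (-34006 - 5051*(-1/6840))*(1832186213/42607) = (-34006 + 5051/6840)*(1832186213/42607) = -232595989/6840*1832186213/42607 = -426159164244899657/291431880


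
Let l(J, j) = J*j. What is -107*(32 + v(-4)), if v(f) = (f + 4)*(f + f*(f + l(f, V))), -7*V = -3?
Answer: -3424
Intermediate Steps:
V = 3/7 (V = -⅐*(-3) = 3/7 ≈ 0.42857)
v(f) = (4 + f)*(f + 10*f²/7) (v(f) = (f + 4)*(f + f*(f + f*(3/7))) = (4 + f)*(f + f*(f + 3*f/7)) = (4 + f)*(f + f*(10*f/7)) = (4 + f)*(f + 10*f²/7))
-107*(32 + v(-4)) = -107*(32 + (⅐)*(-4)*(28 + 10*(-4)² + 47*(-4))) = -107*(32 + (⅐)*(-4)*(28 + 10*16 - 188)) = -107*(32 + (⅐)*(-4)*(28 + 160 - 188)) = -107*(32 + (⅐)*(-4)*0) = -107*(32 + 0) = -107*32 = -3424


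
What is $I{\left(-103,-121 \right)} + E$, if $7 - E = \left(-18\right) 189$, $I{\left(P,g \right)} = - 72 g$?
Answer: $12121$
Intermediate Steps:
$E = 3409$ ($E = 7 - \left(-18\right) 189 = 7 - -3402 = 7 + 3402 = 3409$)
$I{\left(-103,-121 \right)} + E = \left(-72\right) \left(-121\right) + 3409 = 8712 + 3409 = 12121$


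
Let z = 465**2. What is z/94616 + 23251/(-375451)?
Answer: 78981975859/35523671816 ≈ 2.2234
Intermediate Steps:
z = 216225
z/94616 + 23251/(-375451) = 216225/94616 + 23251/(-375451) = 216225*(1/94616) + 23251*(-1/375451) = 216225/94616 - 23251/375451 = 78981975859/35523671816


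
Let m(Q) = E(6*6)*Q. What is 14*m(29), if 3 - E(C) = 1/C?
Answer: 21721/18 ≈ 1206.7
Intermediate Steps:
E(C) = 3 - 1/C
m(Q) = 107*Q/36 (m(Q) = (3 - 1/(6*6))*Q = (3 - 1/36)*Q = 107*Q/36)
14*m(29) = 14*((107/36)*29) = 14*(3103/36) = 21721/18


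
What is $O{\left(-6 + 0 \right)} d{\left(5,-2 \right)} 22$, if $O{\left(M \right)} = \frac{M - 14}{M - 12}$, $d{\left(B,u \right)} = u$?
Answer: $- \frac{440}{9} \approx -48.889$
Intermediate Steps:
$O{\left(M \right)} = \frac{-14 + M}{-12 + M}$
$O{\left(-6 + 0 \right)} d{\left(5,-2 \right)} 22 = \frac{-14 + \left(-6 + 0\right)}{-12 + \left(-6 + 0\right)} \left(-2\right) 22 = \frac{-14 - 6}{-12 - 6} \left(-2\right) 22 = \frac{1}{-18} \left(-20\right) \left(-2\right) 22 = \left(- \frac{1}{18}\right) \left(-20\right) \left(-2\right) 22 = \frac{10}{9} \left(-2\right) 22 = \left(- \frac{20}{9}\right) 22 = - \frac{440}{9}$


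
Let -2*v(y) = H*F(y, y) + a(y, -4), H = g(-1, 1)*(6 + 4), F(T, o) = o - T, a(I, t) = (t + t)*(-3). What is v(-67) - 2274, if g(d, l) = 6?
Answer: -2286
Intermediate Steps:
a(I, t) = -6*t (a(I, t) = (2*t)*(-3) = -6*t)
H = 60 (H = 6*(6 + 4) = 6*10 = 60)
v(y) = -12 (v(y) = -(60*(y - y) - 6*(-4))/2 = -(60*0 + 24)/2 = -(0 + 24)/2 = -½*24 = -12)
v(-67) - 2274 = -12 - 2274 = -2286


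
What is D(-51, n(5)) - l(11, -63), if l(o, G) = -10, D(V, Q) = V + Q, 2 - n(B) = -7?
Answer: -32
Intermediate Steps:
n(B) = 9 (n(B) = 2 - 1*(-7) = 2 + 7 = 9)
D(V, Q) = Q + V
D(-51, n(5)) - l(11, -63) = (9 - 51) - 1*(-10) = -42 + 10 = -32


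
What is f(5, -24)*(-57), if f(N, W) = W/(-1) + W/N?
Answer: -5472/5 ≈ -1094.4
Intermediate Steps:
f(N, W) = -W + W/N (f(N, W) = W*(-1) + W/N = -W + W/N)
f(5, -24)*(-57) = (-1*(-24) - 24/5)*(-57) = (24 - 24*1/5)*(-57) = (24 - 24/5)*(-57) = (96/5)*(-57) = -5472/5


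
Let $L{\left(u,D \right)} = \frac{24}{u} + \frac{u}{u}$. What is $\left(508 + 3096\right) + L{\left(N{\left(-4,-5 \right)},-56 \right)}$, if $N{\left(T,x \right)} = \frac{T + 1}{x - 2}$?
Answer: $3661$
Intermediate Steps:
$N{\left(T,x \right)} = \frac{1 + T}{-2 + x}$
$L{\left(u,D \right)} = 1 + \frac{24}{u}$ ($L{\left(u,D \right)} = \frac{24}{u} + 1 = 1 + \frac{24}{u}$)
$\left(508 + 3096\right) + L{\left(N{\left(-4,-5 \right)},-56 \right)} = \left(508 + 3096\right) + \frac{24 + \frac{1 - 4}{-2 - 5}}{\frac{1}{-2 - 5} \left(1 - 4\right)} = 3604 + \frac{24 + \frac{1}{-7} \left(-3\right)}{\frac{1}{-7} \left(-3\right)} = 3604 + \frac{24 - - \frac{3}{7}}{\left(- \frac{1}{7}\right) \left(-3\right)} = 3604 + \frac{24 + \frac{3}{7}}{\frac{3}{7}} = 3604 + \frac{7}{3} \cdot \frac{171}{7} = 3604 + 57 = 3661$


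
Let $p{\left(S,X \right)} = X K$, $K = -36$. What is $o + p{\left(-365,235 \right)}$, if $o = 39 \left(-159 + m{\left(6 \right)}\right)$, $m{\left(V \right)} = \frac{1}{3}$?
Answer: $-14648$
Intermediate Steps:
$m{\left(V \right)} = \frac{1}{3}$
$p{\left(S,X \right)} = - 36 X$ ($p{\left(S,X \right)} = X \left(-36\right) = - 36 X$)
$o = -6188$ ($o = 39 \left(-159 + \frac{1}{3}\right) = 39 \left(- \frac{476}{3}\right) = -6188$)
$o + p{\left(-365,235 \right)} = -6188 - 8460 = -14648$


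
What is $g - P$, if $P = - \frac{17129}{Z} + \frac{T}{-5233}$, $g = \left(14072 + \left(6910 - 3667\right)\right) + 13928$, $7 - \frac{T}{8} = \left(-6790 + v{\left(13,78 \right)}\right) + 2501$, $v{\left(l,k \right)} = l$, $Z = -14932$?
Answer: $\frac{2441723644899}{78139156} \approx 31248.0$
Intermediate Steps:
$T = 34264$ ($T = 56 - 8 \left(\left(-6790 + 13\right) + 2501\right) = 56 - 8 \left(-6777 + 2501\right) = 56 - -34208 = 56 + 34208 = 34264$)
$g = 31243$ ($g = \left(14072 + 3243\right) + 13928 = 17315 + 13928 = 31243$)
$P = - \frac{421993991}{78139156}$ ($P = - \frac{17129}{-14932} + \frac{34264}{-5233} = \left(-17129\right) \left(- \frac{1}{14932}\right) + 34264 \left(- \frac{1}{5233}\right) = \frac{17129}{14932} - \frac{34264}{5233} = - \frac{421993991}{78139156} \approx -5.4005$)
$g - P = 31243 - - \frac{421993991}{78139156} = 31243 + \frac{421993991}{78139156} = \frac{2441723644899}{78139156}$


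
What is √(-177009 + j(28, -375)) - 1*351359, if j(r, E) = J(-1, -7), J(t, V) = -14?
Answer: -351359 + 11*I*√1463 ≈ -3.5136e+5 + 420.74*I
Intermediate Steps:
j(r, E) = -14
√(-177009 + j(28, -375)) - 1*351359 = √(-177009 - 14) - 1*351359 = √(-177023) - 351359 = 11*I*√1463 - 351359 = -351359 + 11*I*√1463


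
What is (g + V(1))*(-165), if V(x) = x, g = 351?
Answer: -58080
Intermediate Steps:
(g + V(1))*(-165) = (351 + 1)*(-165) = 352*(-165) = -58080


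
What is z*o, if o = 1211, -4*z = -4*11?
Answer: 13321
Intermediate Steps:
z = 11 (z = -(-1)*11 = -¼*(-44) = 11)
z*o = 11*1211 = 13321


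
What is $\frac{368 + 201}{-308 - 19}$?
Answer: $- \frac{569}{327} \approx -1.7401$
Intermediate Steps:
$\frac{368 + 201}{-308 - 19} = \frac{569}{-327} = 569 \left(- \frac{1}{327}\right) = - \frac{569}{327}$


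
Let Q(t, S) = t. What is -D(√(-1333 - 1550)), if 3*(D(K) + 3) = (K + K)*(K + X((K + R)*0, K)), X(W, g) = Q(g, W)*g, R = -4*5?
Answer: 1925 + 59582*I*√3 ≈ 1925.0 + 1.032e+5*I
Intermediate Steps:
R = -20
X(W, g) = g² (X(W, g) = g*g = g²)
D(K) = -3 + 2*K*(K + K²)/3 (D(K) = -3 + ((K + K)*(K + K²))/3 = -3 + ((2*K)*(K + K²))/3 = -3 + (2*K*(K + K²))/3 = -3 + 2*K*(K + K²)/3)
-D(√(-1333 - 1550)) = -(-3 + 2*(√(-1333 - 1550))²/3 + 2*(√(-1333 - 1550))³/3) = -(-3 + 2*(√(-2883))²/3 + 2*(√(-2883))³/3) = -(-3 + 2*(31*I*√3)²/3 + 2*(31*I*√3)³/3) = -(-3 + (⅔)*(-2883) + 2*(-89373*I*√3)/3) = -(-3 - 1922 - 59582*I*√3) = -(-1925 - 59582*I*√3) = 1925 + 59582*I*√3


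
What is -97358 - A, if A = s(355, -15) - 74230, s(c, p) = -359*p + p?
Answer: -28498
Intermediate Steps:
s(c, p) = -358*p
A = -68860 (A = -358*(-15) - 74230 = 5370 - 74230 = -68860)
-97358 - A = -97358 - 1*(-68860) = -97358 + 68860 = -28498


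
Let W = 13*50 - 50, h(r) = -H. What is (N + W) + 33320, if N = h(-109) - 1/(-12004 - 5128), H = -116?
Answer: 583104753/17132 ≈ 34036.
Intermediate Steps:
h(r) = 116 (h(r) = -1*(-116) = 116)
W = 600 (W = 650 - 50 = 600)
N = 1987313/17132 (N = 116 - 1/(-12004 - 5128) = 116 - 1/(-17132) = 116 - 1*(-1/17132) = 116 + 1/17132 = 1987313/17132 ≈ 116.00)
(N + W) + 33320 = (1987313/17132 + 600) + 33320 = 12266513/17132 + 33320 = 583104753/17132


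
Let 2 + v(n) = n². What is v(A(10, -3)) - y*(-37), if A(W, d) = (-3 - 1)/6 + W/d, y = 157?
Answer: 5823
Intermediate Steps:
A(W, d) = -⅔ + W/d (A(W, d) = -4*⅙ + W/d = -⅔ + W/d)
v(n) = -2 + n²
v(A(10, -3)) - y*(-37) = (-2 + (-⅔ + 10/(-3))²) - 157*(-37) = (-2 + (-⅔ + 10*(-⅓))²) - 1*(-5809) = (-2 + (-⅔ - 10/3)²) + 5809 = (-2 + (-4)²) + 5809 = (-2 + 16) + 5809 = 14 + 5809 = 5823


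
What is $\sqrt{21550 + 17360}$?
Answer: $\sqrt{38910} \approx 197.26$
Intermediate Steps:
$\sqrt{21550 + 17360} = \sqrt{38910}$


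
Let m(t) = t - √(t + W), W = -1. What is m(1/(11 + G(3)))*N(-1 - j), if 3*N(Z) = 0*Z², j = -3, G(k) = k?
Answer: 0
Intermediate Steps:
m(t) = t - √(-1 + t) (m(t) = t - √(t - 1) = t - √(-1 + t))
N(Z) = 0 (N(Z) = (0*Z²)/3 = (⅓)*0 = 0)
m(1/(11 + G(3)))*N(-1 - j) = (1/(11 + 3) - √(-1 + 1/(11 + 3)))*0 = (1/14 - √(-1 + 1/14))*0 = (1/14 - √(-13/14))*0 = (1/14 - I*√182/14)*0 = 0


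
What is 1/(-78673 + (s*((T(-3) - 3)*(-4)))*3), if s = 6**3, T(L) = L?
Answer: -1/63121 ≈ -1.5843e-5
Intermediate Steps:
s = 216
1/(-78673 + (s*((T(-3) - 3)*(-4)))*3) = 1/(-78673 + (216*((-3 - 3)*(-4)))*3) = 1/(-78673 + (216*(-6*(-4)))*3) = 1/(-78673 + (216*24)*3) = 1/(-78673 + 5184*3) = 1/(-78673 + 15552) = 1/(-63121) = -1/63121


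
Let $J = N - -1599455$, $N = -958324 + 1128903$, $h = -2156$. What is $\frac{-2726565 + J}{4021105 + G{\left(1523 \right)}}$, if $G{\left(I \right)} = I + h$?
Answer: $- \frac{956531}{4020472} \approx -0.23792$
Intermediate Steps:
$N = 170579$
$J = 1770034$ ($J = 170579 - -1599455 = 170579 + 1599455 = 1770034$)
$G{\left(I \right)} = -2156 + I$ ($G{\left(I \right)} = I - 2156 = -2156 + I$)
$\frac{-2726565 + J}{4021105 + G{\left(1523 \right)}} = \frac{-2726565 + 1770034}{4021105 + \left(-2156 + 1523\right)} = - \frac{956531}{4021105 - 633} = - \frac{956531}{4020472}$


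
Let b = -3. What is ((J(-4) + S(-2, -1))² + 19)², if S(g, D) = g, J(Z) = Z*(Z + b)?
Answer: 483025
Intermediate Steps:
J(Z) = Z*(-3 + Z) (J(Z) = Z*(Z - 3) = Z*(-3 + Z))
((J(-4) + S(-2, -1))² + 19)² = ((-4*(-3 - 4) - 2)² + 19)² = ((-4*(-7) - 2)² + 19)² = ((28 - 2)² + 19)² = (26² + 19)² = (676 + 19)² = 695² = 483025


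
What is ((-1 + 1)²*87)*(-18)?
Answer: 0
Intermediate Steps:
((-1 + 1)²*87)*(-18) = (0²*87)*(-18) = (0*87)*(-18) = 0*(-18) = 0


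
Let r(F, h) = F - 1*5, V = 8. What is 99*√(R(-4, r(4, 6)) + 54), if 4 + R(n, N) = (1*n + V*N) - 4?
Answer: 99*√34 ≈ 577.26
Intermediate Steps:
r(F, h) = -5 + F (r(F, h) = F - 5 = -5 + F)
R(n, N) = -8 + n + 8*N (R(n, N) = -4 + ((1*n + 8*N) - 4) = -4 + ((n + 8*N) - 4) = -4 + (-4 + n + 8*N) = -8 + n + 8*N)
99*√(R(-4, r(4, 6)) + 54) = 99*√((-8 - 4 + 8*(-5 + 4)) + 54) = 99*√((-8 - 4 + 8*(-1)) + 54) = 99*√((-8 - 4 - 8) + 54) = 99*√(-20 + 54) = 99*√34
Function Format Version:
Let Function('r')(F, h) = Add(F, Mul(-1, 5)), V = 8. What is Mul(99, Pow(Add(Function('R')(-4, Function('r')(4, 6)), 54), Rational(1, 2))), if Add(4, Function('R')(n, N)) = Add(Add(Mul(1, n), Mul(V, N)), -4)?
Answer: Mul(99, Pow(34, Rational(1, 2))) ≈ 577.26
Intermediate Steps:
Function('r')(F, h) = Add(-5, F) (Function('r')(F, h) = Add(F, -5) = Add(-5, F))
Function('R')(n, N) = Add(-8, n, Mul(8, N)) (Function('R')(n, N) = Add(-4, Add(Add(Mul(1, n), Mul(8, N)), -4)) = Add(-4, Add(Add(n, Mul(8, N)), -4)) = Add(-4, Add(-4, n, Mul(8, N))) = Add(-8, n, Mul(8, N)))
Mul(99, Pow(Add(Function('R')(-4, Function('r')(4, 6)), 54), Rational(1, 2))) = Mul(99, Pow(Add(Add(-8, -4, Mul(8, Add(-5, 4))), 54), Rational(1, 2))) = Mul(99, Pow(Add(Add(-8, -4, Mul(8, -1)), 54), Rational(1, 2))) = Mul(99, Pow(Add(Add(-8, -4, -8), 54), Rational(1, 2))) = Mul(99, Pow(Add(-20, 54), Rational(1, 2))) = Mul(99, Pow(34, Rational(1, 2)))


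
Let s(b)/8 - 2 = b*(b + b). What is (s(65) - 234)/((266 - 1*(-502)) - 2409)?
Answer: -67382/1641 ≈ -41.062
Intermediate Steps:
s(b) = 16 + 16*b² (s(b) = 16 + 8*(b*(b + b)) = 16 + 8*(b*(2*b)) = 16 + 8*(2*b²) = 16 + 16*b²)
(s(65) - 234)/((266 - 1*(-502)) - 2409) = ((16 + 16*65²) - 234)/((266 - 1*(-502)) - 2409) = ((16 + 16*4225) - 234)/((266 + 502) - 2409) = ((16 + 67600) - 234)/(768 - 2409) = (67616 - 234)/(-1641) = 67382*(-1/1641) = -67382/1641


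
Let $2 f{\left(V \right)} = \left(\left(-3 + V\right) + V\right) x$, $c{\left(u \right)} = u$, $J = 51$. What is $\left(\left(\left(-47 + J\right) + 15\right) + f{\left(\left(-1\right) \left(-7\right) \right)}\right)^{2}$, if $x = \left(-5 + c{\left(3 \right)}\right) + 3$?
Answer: $\frac{2401}{4} \approx 600.25$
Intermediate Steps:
$x = 1$ ($x = \left(-5 + 3\right) + 3 = -2 + 3 = 1$)
$f{\left(V \right)} = - \frac{3}{2} + V$ ($f{\left(V \right)} = \frac{\left(\left(-3 + V\right) + V\right) 1}{2} = \frac{\left(-3 + 2 V\right) 1}{2} = \frac{-3 + 2 V}{2} = - \frac{3}{2} + V$)
$\left(\left(\left(-47 + J\right) + 15\right) + f{\left(\left(-1\right) \left(-7\right) \right)}\right)^{2} = \left(\left(\left(-47 + 51\right) + 15\right) - - \frac{11}{2}\right)^{2} = \left(\left(4 + 15\right) + \left(- \frac{3}{2} + 7\right)\right)^{2} = \left(19 + \frac{11}{2}\right)^{2} = \left(\frac{49}{2}\right)^{2} = \frac{2401}{4}$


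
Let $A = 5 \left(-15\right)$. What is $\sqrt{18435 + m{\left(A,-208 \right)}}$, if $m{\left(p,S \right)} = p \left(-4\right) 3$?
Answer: $\sqrt{19335} \approx 139.05$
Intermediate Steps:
$A = -75$
$m{\left(p,S \right)} = - 12 p$ ($m{\left(p,S \right)} = - 4 p 3 = - 12 p$)
$\sqrt{18435 + m{\left(A,-208 \right)}} = \sqrt{18435 - -900} = \sqrt{18435 + 900} = \sqrt{19335}$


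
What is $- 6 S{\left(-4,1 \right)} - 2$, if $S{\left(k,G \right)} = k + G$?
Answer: $16$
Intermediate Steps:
$S{\left(k,G \right)} = G + k$
$- 6 S{\left(-4,1 \right)} - 2 = - 6 \left(1 - 4\right) - 2 = \left(-6\right) \left(-3\right) - 2 = 18 - 2 = 16$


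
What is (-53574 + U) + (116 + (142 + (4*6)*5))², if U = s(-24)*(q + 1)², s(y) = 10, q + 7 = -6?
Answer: 90750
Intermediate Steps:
q = -13 (q = -7 - 6 = -13)
U = 1440 (U = 10*(-13 + 1)² = 10*(-12)² = 10*144 = 1440)
(-53574 + U) + (116 + (142 + (4*6)*5))² = (-53574 + 1440) + (116 + (142 + (4*6)*5))² = -52134 + (116 + (142 + 24*5))² = -52134 + (116 + (142 + 120))² = -52134 + (116 + 262)² = -52134 + 378² = -52134 + 142884 = 90750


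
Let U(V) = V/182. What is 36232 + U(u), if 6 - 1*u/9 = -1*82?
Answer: 3297508/91 ≈ 36236.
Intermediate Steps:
u = 792 (u = 54 - (-9)*82 = 54 - 9*(-82) = 54 + 738 = 792)
U(V) = V/182 (U(V) = V*(1/182) = V/182)
36232 + U(u) = 36232 + (1/182)*792 = 36232 + 396/91 = 3297508/91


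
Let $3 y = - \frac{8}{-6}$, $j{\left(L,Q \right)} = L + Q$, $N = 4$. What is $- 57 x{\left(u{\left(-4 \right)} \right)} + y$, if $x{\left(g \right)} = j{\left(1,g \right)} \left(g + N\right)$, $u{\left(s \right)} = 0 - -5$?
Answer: $- \frac{27698}{9} \approx -3077.6$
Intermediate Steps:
$y = \frac{4}{9}$ ($y = \frac{\left(-8\right) \frac{1}{-6}}{3} = \frac{\left(-8\right) \left(- \frac{1}{6}\right)}{3} = \frac{1}{3} \cdot \frac{4}{3} = \frac{4}{9} \approx 0.44444$)
$u{\left(s \right)} = 5$ ($u{\left(s \right)} = 0 + 5 = 5$)
$x{\left(g \right)} = \left(1 + g\right) \left(4 + g\right)$ ($x{\left(g \right)} = \left(1 + g\right) \left(g + 4\right) = \left(1 + g\right) \left(4 + g\right)$)
$- 57 x{\left(u{\left(-4 \right)} \right)} + y = - 57 \left(1 + 5\right) \left(4 + 5\right) + \frac{4}{9} = - 57 \cdot 6 \cdot 9 + \frac{4}{9} = \left(-57\right) 54 + \frac{4}{9} = -3078 + \frac{4}{9} = - \frac{27698}{9}$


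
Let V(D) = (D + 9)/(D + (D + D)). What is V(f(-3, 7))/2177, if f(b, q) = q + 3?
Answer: 19/65310 ≈ 0.00029092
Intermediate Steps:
f(b, q) = 3 + q
V(D) = (9 + D)/(3*D) (V(D) = (9 + D)/(D + 2*D) = (9 + D)/((3*D)) = (9 + D)*(1/(3*D)) = (9 + D)/(3*D))
V(f(-3, 7))/2177 = ((9 + (3 + 7))/(3*(3 + 7)))/2177 = ((⅓)*(9 + 10)/10)*(1/2177) = ((⅓)*(⅒)*19)*(1/2177) = (19/30)*(1/2177) = 19/65310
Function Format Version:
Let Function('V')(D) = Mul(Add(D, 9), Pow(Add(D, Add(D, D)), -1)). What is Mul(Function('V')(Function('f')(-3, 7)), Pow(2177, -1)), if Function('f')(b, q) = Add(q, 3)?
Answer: Rational(19, 65310) ≈ 0.00029092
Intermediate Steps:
Function('f')(b, q) = Add(3, q)
Function('V')(D) = Mul(Rational(1, 3), Pow(D, -1), Add(9, D)) (Function('V')(D) = Mul(Add(9, D), Pow(Add(D, Mul(2, D)), -1)) = Mul(Add(9, D), Pow(Mul(3, D), -1)) = Mul(Add(9, D), Mul(Rational(1, 3), Pow(D, -1))) = Mul(Rational(1, 3), Pow(D, -1), Add(9, D)))
Mul(Function('V')(Function('f')(-3, 7)), Pow(2177, -1)) = Mul(Mul(Rational(1, 3), Pow(Add(3, 7), -1), Add(9, Add(3, 7))), Pow(2177, -1)) = Mul(Mul(Rational(1, 3), Pow(10, -1), Add(9, 10)), Rational(1, 2177)) = Mul(Mul(Rational(1, 3), Rational(1, 10), 19), Rational(1, 2177)) = Mul(Rational(19, 30), Rational(1, 2177)) = Rational(19, 65310)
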